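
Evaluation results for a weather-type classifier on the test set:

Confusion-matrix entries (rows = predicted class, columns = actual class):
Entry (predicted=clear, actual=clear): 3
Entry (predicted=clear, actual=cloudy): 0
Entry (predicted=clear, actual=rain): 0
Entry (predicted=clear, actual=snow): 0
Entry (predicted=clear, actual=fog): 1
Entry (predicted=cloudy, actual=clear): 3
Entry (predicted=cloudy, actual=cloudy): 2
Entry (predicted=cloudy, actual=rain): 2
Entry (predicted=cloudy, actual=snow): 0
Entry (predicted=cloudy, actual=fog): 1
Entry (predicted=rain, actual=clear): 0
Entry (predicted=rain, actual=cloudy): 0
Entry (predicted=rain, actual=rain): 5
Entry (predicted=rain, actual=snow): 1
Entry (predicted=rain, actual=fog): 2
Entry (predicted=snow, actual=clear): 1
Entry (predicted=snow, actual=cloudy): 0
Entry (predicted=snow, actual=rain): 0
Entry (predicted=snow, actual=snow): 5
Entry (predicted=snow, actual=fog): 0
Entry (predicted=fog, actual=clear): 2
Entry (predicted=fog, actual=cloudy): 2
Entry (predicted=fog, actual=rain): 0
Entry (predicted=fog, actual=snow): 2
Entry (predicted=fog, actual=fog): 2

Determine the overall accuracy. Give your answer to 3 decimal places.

Accuracy = trace / total = (3+2+5+5+2=17) / 34 = 17/34 = 0.500

0.500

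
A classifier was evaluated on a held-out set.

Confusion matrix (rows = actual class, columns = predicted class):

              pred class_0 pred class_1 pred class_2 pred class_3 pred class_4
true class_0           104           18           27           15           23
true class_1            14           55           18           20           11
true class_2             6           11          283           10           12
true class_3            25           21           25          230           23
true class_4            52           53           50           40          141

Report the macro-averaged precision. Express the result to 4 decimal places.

0.5939

Per-class precision (TP/(TP+FP)):
  class_0: TP=104, FP=14+6+25+52=97 → 104/201 = 0.51741
  class_1: TP=55, FP=18+11+21+53=103 → 55/158 = 0.34810
  class_2: TP=283, FP=27+18+25+50=120 → 283/403 = 0.70223
  class_3: TP=230, FP=15+20+10+40=85 → 230/315 = 0.73016
  class_4: TP=141, FP=23+11+12+23=69 → 141/210 = 0.67143
Macro-precision = mean = (0.51741 + 0.34810 + 0.70223 + 0.73016 + 0.67143) / 5 = 0.5939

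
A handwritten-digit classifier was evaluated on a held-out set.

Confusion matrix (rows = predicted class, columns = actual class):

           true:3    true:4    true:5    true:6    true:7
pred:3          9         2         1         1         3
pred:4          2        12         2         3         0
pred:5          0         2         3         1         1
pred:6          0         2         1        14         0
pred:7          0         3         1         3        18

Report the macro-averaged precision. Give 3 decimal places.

Per-class precision (TP/(TP+FP)):
  3: TP=9, FP=2+1+1+3=7 → 9/16 = 0.5625
  4: TP=12, FP=2+2+3+0=7 → 12/19 = 0.6316
  5: TP=3, FP=0+2+1+1=4 → 3/7 = 0.4286
  6: TP=14, FP=0+2+1+0=3 → 14/17 = 0.8235
  7: TP=18, FP=0+3+1+3=7 → 18/25 = 0.7200
Macro-precision = mean = (0.5625 + 0.6316 + 0.4286 + 0.8235 + 0.7200) / 5 = 0.633

0.633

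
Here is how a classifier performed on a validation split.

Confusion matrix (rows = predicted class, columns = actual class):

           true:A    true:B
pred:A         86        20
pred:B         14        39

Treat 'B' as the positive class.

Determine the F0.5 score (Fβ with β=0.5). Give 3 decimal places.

0.720

Fβ = (1+β²)·TP / ((1+β²)·TP + β²·FN + FP), with β²=1/4
= 1.25·39 / (1.25·39 + 0.25·20 + 14) = 0.720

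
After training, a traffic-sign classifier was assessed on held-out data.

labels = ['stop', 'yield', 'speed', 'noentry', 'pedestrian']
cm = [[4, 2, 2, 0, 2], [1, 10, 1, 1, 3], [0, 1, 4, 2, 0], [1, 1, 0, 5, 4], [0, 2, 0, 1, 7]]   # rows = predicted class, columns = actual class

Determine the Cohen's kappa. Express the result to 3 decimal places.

0.435

Observed agreement pₒ = trace/N = 30/54 = 0.5556
Expected agreement pₑ = Σ (rowᵢ·colᵢ)/N² = (6·10 + 16·16 + 7·7 + 9·11 + 16·10)/54² = 0.2140
κ = (pₒ − pₑ)/(1 − pₑ) = (0.5556 − 0.2140)/(1 − 0.2140) = 0.435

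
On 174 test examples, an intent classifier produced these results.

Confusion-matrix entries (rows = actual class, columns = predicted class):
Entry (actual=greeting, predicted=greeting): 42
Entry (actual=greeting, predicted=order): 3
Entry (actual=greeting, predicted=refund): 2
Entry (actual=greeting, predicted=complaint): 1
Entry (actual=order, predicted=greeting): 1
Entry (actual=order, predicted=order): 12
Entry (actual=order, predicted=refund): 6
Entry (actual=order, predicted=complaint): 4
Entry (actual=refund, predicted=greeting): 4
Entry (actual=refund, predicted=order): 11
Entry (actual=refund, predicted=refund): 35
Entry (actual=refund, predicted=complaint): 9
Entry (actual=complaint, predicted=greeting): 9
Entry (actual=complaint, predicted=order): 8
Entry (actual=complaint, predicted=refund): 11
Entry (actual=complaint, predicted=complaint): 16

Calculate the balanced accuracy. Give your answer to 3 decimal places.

Balanced accuracy = mean of per-class recall.
  greeting: recall = 42/48 = 0.8750
  order: recall = 12/23 = 0.5217
  refund: recall = 35/59 = 0.5932
  complaint: recall = 16/44 = 0.3636
Mean = (0.8750 + 0.5217 + 0.5932 + 0.3636) / 4 = 0.588

0.588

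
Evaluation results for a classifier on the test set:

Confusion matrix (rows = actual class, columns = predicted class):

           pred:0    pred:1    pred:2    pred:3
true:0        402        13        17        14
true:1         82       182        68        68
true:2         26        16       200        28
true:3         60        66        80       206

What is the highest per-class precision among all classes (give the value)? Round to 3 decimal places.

Per-class precision (TP/(TP+FP)):
  0: TP=402, FP=82+26+60=168 → 402/570 = 0.7053
  1: TP=182, FP=13+16+66=95 → 182/277 = 0.6570
  2: TP=200, FP=17+68+80=165 → 200/365 = 0.5479
  3: TP=206, FP=14+68+28=110 → 206/316 = 0.6519
Highest is class '0' with precision = 0.705.

0.705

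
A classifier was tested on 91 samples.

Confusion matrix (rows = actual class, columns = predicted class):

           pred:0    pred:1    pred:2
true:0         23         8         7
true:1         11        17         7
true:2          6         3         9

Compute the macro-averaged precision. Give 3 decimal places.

0.524

Per-class precision (TP/(TP+FP)):
  0: TP=23, FP=11+6=17 → 23/40 = 0.5750
  1: TP=17, FP=8+3=11 → 17/28 = 0.6071
  2: TP=9, FP=7+7=14 → 9/23 = 0.3913
Macro-precision = mean = (0.5750 + 0.6071 + 0.3913) / 3 = 0.524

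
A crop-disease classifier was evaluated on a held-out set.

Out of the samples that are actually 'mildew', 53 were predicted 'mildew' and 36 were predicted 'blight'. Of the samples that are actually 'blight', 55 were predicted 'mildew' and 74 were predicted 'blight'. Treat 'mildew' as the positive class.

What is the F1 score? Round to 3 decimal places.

0.538

Precision = TP/(TP+FP) = 53/108 = 0.4907
Recall = TP/(TP+FN) = 53/89 = 0.5955
F1 = 2·TP/(2·TP+FP+FN) = 106/197 = 0.538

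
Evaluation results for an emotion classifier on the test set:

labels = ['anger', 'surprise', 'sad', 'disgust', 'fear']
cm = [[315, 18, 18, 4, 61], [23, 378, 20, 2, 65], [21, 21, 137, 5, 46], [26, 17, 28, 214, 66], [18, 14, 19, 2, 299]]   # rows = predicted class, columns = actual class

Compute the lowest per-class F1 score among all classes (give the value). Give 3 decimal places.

Per-class F1 score (2·TP/(2·TP+FP+FN)):
  anger: TP=315, FP=18+18+4+61=101, FN=23+21+26+18=88 → 630/819 = 0.7692
  surprise: TP=378, FP=23+20+2+65=110, FN=18+21+17+14=70 → 756/936 = 0.8077
  sad: TP=137, FP=21+21+5+46=93, FN=18+20+28+19=85 → 274/452 = 0.6062
  disgust: TP=214, FP=26+17+28+66=137, FN=4+2+5+2=13 → 428/578 = 0.7405
  fear: TP=299, FP=18+14+19+2=53, FN=61+65+46+66=238 → 598/889 = 0.6727
Lowest is class 'sad' with F1 score = 0.606.

0.606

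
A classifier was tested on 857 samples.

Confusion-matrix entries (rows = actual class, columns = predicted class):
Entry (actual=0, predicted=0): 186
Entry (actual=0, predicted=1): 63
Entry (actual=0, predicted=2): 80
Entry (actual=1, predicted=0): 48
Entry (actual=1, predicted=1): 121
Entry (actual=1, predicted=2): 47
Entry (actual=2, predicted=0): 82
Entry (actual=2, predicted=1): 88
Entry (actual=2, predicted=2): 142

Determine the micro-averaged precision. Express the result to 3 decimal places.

0.524

Micro-averaging pools counts across classes: ΣTP=449, ΣFP=408, ΣFN=408.
Micro-precision = TP/(TP+FP) on pooled counts = 0.524 (equals overall accuracy in single-label multiclass).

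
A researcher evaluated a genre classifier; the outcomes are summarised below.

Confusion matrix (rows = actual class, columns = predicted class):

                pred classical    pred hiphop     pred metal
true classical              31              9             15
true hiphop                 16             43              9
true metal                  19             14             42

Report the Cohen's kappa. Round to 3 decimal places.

0.379

Observed agreement pₒ = trace/N = 116/198 = 0.5859
Expected agreement pₑ = Σ (rowᵢ·colᵢ)/N² = (55·66 + 68·66 + 75·66)/198² = 0.3333
κ = (pₒ − pₑ)/(1 − pₑ) = (0.5859 − 0.3333)/(1 − 0.3333) = 0.379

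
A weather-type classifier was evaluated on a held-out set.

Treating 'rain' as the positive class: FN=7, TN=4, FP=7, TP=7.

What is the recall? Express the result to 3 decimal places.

0.500

Recall = TP/(TP+FN) = 7/(7+7) = 7/14 = 0.500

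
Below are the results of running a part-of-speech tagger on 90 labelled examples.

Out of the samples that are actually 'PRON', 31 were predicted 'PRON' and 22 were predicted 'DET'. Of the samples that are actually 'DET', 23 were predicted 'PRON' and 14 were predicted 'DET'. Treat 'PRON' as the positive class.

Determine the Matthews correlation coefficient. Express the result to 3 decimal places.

-0.037

MCC = (TP·TN − FP·FN) / √((TP+FP)(TP+FN)(TN+FP)(TN+FN))
Numerator = 31·14 − 23·22 = -72
Denominator = √(54·53·37·36) = √3812184 = 1952.4815
MCC = -72 / 1952.4815 = -0.037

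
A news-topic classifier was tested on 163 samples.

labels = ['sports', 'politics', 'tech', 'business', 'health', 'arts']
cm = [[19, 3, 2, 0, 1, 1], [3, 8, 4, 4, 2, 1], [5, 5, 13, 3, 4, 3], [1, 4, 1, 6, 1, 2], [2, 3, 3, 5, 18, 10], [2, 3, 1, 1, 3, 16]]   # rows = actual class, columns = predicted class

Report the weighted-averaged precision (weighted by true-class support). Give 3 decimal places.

Per-class precision (TP/(TP+FP)):
  sports: TP=19, FP=3+5+1+2+2=13 → 19/32 = 0.5938
  politics: TP=8, FP=3+5+4+3+3=18 → 8/26 = 0.3077
  tech: TP=13, FP=2+4+1+3+1=11 → 13/24 = 0.5417
  business: TP=6, FP=0+4+3+5+1=13 → 6/19 = 0.3158
  health: TP=18, FP=1+2+4+1+3=11 → 18/29 = 0.6207
  arts: TP=16, FP=1+1+3+2+10=17 → 16/33 = 0.4848
Weighted-precision = Σ (supportᵢ/N)·precisionᵢ with N=163: (26/163)·0.5938 + (22/163)·0.3077 + (33/163)·0.5417 + (15/163)·0.3158 + (41/163)·0.6207 + (26/163)·0.4848 = 0.508

0.508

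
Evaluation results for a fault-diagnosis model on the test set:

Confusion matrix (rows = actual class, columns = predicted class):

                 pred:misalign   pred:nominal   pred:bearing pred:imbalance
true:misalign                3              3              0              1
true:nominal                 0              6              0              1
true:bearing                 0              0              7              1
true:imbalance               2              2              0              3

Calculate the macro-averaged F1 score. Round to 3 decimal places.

0.640

Per-class F1 score (2·TP/(2·TP+FP+FN)):
  misalign: TP=3, FP=0+0+2=2, FN=3+0+1=4 → 6/12 = 0.5000
  nominal: TP=6, FP=3+0+2=5, FN=0+0+1=1 → 12/18 = 0.6667
  bearing: TP=7, FP=0+0+0=0, FN=0+0+1=1 → 14/15 = 0.9333
  imbalance: TP=3, FP=1+1+1=3, FN=2+2+0=4 → 6/13 = 0.4615
Macro-F1 score = mean = (0.5000 + 0.6667 + 0.9333 + 0.4615) / 4 = 0.640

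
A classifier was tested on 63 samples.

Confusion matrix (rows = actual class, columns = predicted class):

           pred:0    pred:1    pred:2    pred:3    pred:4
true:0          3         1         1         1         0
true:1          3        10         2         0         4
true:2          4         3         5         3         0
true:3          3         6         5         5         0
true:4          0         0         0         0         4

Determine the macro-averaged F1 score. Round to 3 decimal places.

0.442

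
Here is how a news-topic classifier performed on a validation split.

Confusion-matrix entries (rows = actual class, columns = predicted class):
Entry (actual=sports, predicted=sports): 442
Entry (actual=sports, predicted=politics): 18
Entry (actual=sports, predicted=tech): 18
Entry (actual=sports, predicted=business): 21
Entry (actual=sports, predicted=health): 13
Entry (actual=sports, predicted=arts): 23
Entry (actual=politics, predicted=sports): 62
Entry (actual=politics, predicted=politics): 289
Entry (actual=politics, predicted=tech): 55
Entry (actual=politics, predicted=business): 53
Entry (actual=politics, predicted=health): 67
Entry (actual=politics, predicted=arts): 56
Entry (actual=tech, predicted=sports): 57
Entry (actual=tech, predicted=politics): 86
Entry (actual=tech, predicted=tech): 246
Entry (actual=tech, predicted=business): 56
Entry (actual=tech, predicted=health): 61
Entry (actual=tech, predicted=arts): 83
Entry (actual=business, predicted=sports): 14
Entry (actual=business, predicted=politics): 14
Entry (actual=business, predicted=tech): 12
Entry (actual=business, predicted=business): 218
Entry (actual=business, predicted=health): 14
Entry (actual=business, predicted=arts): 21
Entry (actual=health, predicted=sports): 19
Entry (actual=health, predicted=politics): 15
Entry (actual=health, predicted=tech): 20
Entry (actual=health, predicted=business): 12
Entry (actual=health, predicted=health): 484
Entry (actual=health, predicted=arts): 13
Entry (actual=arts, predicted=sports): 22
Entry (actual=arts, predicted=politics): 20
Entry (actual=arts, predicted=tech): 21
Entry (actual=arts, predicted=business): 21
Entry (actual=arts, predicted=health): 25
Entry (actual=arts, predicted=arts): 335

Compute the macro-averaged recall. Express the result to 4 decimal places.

Per-class recall (TP/(TP+FN)):
  sports: TP=442, FN=18+18+21+13+23=93 → 442/535 = 0.82617
  politics: TP=289, FN=62+55+53+67+56=293 → 289/582 = 0.49656
  tech: TP=246, FN=57+86+56+61+83=343 → 246/589 = 0.41766
  business: TP=218, FN=14+14+12+14+21=75 → 218/293 = 0.74403
  health: TP=484, FN=19+15+20+12+13=79 → 484/563 = 0.85968
  arts: TP=335, FN=22+20+21+21+25=109 → 335/444 = 0.75450
Macro-recall = mean = (0.82617 + 0.49656 + 0.41766 + 0.74403 + 0.85968 + 0.75450) / 6 = 0.6831

0.6831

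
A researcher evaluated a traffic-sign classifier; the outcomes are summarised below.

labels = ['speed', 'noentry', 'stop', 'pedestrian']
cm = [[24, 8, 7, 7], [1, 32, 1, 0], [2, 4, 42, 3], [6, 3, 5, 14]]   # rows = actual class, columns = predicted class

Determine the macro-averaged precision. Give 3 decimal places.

Per-class precision (TP/(TP+FP)):
  speed: TP=24, FP=1+2+6=9 → 24/33 = 0.7273
  noentry: TP=32, FP=8+4+3=15 → 32/47 = 0.6809
  stop: TP=42, FP=7+1+5=13 → 42/55 = 0.7636
  pedestrian: TP=14, FP=7+0+3=10 → 14/24 = 0.5833
Macro-precision = mean = (0.7273 + 0.6809 + 0.7636 + 0.5833) / 4 = 0.689

0.689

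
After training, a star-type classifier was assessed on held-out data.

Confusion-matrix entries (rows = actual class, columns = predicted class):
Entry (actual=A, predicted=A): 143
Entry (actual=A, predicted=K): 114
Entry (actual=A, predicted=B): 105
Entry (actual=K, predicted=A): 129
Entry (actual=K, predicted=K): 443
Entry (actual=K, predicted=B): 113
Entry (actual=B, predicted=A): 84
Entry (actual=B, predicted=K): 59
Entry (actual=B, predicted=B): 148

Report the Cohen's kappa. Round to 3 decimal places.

0.287

Observed agreement pₒ = trace/N = 734/1338 = 0.5486
Expected agreement pₑ = Σ (rowᵢ·colᵢ)/N² = (362·356 + 685·616 + 291·366)/1338² = 0.3672
κ = (pₒ − pₑ)/(1 − pₑ) = (0.5486 − 0.3672)/(1 − 0.3672) = 0.287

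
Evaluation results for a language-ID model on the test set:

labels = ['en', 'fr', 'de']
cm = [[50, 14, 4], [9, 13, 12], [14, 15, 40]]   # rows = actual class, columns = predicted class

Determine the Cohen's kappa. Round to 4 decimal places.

0.3875

Observed agreement pₒ = trace/N = 103/171 = 0.60234
Expected agreement pₑ = Σ (rowᵢ·colᵢ)/N² = (68·73 + 34·42 + 69·56)/171² = 0.35074
κ = (pₒ − pₑ)/(1 − pₑ) = (0.60234 − 0.35074)/(1 − 0.35074) = 0.3875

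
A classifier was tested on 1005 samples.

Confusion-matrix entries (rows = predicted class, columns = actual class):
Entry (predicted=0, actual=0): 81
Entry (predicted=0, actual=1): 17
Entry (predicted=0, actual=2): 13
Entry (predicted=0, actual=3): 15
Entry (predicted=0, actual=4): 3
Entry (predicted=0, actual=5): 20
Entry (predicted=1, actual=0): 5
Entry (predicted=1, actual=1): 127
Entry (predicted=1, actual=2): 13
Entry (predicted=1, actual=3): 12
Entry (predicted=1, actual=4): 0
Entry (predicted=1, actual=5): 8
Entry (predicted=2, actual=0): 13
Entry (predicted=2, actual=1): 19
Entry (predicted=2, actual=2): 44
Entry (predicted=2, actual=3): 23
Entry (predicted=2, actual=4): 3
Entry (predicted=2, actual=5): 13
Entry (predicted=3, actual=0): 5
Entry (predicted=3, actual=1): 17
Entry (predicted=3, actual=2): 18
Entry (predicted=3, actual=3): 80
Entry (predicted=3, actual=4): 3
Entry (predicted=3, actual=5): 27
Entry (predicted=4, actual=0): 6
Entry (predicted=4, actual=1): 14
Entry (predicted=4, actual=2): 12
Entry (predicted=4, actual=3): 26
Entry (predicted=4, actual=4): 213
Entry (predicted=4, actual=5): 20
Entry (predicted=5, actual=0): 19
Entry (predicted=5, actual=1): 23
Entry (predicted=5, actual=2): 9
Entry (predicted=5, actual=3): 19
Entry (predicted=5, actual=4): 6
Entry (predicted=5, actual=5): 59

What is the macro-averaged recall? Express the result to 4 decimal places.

0.5683

Per-class recall (TP/(TP+FN)):
  0: TP=81, FN=5+13+5+6+19=48 → 81/129 = 0.62791
  1: TP=127, FN=17+19+17+14+23=90 → 127/217 = 0.58525
  2: TP=44, FN=13+13+18+12+9=65 → 44/109 = 0.40367
  3: TP=80, FN=15+12+23+26+19=95 → 80/175 = 0.45714
  4: TP=213, FN=3+0+3+3+6=15 → 213/228 = 0.93421
  5: TP=59, FN=20+8+13+27+20=88 → 59/147 = 0.40136
Macro-recall = mean = (0.62791 + 0.58525 + 0.40367 + 0.45714 + 0.93421 + 0.40136) / 6 = 0.5683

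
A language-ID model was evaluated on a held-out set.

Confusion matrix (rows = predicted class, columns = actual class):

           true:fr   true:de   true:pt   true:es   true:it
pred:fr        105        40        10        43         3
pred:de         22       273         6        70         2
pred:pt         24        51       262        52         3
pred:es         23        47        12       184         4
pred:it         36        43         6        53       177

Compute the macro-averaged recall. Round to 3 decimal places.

0.676

Per-class recall (TP/(TP+FN)):
  fr: TP=105, FN=22+24+23+36=105 → 105/210 = 0.5000
  de: TP=273, FN=40+51+47+43=181 → 273/454 = 0.6013
  pt: TP=262, FN=10+6+12+6=34 → 262/296 = 0.8851
  es: TP=184, FN=43+70+52+53=218 → 184/402 = 0.4577
  it: TP=177, FN=3+2+3+4=12 → 177/189 = 0.9365
Macro-recall = mean = (0.5000 + 0.6013 + 0.8851 + 0.4577 + 0.9365) / 5 = 0.676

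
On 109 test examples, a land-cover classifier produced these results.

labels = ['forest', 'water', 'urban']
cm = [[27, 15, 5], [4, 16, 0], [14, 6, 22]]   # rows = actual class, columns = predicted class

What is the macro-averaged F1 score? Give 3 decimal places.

0.595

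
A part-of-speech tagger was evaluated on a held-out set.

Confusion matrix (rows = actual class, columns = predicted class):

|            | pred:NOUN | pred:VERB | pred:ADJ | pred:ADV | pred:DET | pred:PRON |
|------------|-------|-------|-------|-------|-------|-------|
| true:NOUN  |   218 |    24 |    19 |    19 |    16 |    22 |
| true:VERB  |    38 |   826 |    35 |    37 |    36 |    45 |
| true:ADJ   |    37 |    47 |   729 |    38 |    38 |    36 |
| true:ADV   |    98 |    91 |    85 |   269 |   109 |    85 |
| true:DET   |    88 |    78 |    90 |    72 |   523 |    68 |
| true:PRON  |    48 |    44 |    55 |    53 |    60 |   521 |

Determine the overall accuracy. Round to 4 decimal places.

Accuracy = trace / total = (218+826+729+269+523+521=3086) / 4697 = 3086/4697 = 0.6570

0.6570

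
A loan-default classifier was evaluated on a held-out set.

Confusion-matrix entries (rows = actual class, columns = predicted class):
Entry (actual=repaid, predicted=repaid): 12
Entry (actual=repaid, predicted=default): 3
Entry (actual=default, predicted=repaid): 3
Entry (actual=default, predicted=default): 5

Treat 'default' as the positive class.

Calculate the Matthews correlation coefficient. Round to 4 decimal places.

MCC = (TP·TN − FP·FN) / √((TP+FP)(TP+FN)(TN+FP)(TN+FN))
Numerator = 5·12 − 3·3 = 51
Denominator = √(8·8·15·15) = √14400 = 120.0000
MCC = 51 / 120.0000 = 0.4250

0.4250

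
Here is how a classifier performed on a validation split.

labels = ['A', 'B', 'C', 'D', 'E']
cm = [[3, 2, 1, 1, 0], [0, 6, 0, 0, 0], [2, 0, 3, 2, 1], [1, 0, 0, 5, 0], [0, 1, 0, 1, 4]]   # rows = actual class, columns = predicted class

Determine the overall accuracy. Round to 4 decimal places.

Accuracy = trace / total = (3+6+3+5+4=21) / 33 = 21/33 = 0.6364

0.6364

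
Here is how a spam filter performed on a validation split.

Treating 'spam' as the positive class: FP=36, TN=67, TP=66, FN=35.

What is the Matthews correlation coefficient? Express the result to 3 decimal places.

0.304

MCC = (TP·TN − FP·FN) / √((TP+FP)(TP+FN)(TN+FP)(TN+FN))
Numerator = 66·67 − 36·35 = 3162
Denominator = √(102·101·103·102) = √108232812 = 10403.5000
MCC = 3162 / 10403.5000 = 0.304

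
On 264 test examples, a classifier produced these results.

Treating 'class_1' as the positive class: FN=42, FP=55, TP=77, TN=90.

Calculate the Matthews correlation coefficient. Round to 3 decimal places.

MCC = (TP·TN − FP·FN) / √((TP+FP)(TP+FN)(TN+FP)(TN+FN))
Numerator = 77·90 − 55·42 = 4620
Denominator = √(132·119·145·132) = √300651120 = 17339.2941
MCC = 4620 / 17339.2941 = 0.266

0.266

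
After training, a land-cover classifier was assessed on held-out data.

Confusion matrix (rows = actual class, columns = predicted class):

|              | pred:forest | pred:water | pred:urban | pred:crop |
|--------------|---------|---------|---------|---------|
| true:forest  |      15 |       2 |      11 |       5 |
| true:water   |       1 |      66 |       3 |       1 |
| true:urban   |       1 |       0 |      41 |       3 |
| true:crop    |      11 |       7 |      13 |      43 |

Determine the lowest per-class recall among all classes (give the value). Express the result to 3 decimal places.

0.455

Per-class recall (TP/(TP+FN)):
  forest: TP=15, FN=2+11+5=18 → 15/33 = 0.4545
  water: TP=66, FN=1+3+1=5 → 66/71 = 0.9296
  urban: TP=41, FN=1+0+3=4 → 41/45 = 0.9111
  crop: TP=43, FN=11+7+13=31 → 43/74 = 0.5811
Lowest is class 'forest' with recall = 0.455.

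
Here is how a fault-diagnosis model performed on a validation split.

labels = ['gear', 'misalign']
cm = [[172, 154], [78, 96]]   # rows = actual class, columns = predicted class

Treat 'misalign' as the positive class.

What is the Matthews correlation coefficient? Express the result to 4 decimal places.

0.0756

MCC = (TP·TN − FP·FN) / √((TP+FP)(TP+FN)(TN+FP)(TN+FN))
Numerator = 96·172 − 154·78 = 4500
Denominator = √(250·174·326·250) = √3545250000 = 59542.0020
MCC = 4500 / 59542.0020 = 0.0756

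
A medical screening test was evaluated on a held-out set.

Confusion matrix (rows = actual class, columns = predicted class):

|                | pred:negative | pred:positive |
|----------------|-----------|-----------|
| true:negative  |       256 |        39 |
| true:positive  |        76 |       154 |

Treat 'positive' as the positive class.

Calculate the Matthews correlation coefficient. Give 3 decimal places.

MCC = (TP·TN − FP·FN) / √((TP+FP)(TP+FN)(TN+FP)(TN+FN))
Numerator = 154·256 − 39·76 = 36460
Denominator = √(193·230·295·332) = √4347556600 = 65936.0038
MCC = 36460 / 65936.0038 = 0.553

0.553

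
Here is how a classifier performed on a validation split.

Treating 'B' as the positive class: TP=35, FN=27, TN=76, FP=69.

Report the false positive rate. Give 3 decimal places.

FPR = FP/(FP+TN) = 69/(69+76) = 0.476

0.476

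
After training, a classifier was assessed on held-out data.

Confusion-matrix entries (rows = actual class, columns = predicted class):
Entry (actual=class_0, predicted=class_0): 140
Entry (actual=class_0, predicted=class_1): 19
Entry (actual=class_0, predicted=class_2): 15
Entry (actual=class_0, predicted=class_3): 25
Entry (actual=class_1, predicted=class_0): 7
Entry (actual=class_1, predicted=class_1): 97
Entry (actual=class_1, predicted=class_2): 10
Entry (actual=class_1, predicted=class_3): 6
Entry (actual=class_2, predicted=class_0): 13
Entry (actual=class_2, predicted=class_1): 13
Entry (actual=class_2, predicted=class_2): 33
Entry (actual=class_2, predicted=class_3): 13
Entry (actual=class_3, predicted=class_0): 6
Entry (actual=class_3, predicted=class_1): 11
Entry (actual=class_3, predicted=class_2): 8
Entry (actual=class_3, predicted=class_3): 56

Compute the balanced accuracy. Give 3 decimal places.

0.665

Balanced accuracy = mean of per-class recall.
  class_0: recall = 140/199 = 0.7035
  class_1: recall = 97/120 = 0.8083
  class_2: recall = 33/72 = 0.4583
  class_3: recall = 56/81 = 0.6914
Mean = (0.7035 + 0.8083 + 0.4583 + 0.6914) / 4 = 0.665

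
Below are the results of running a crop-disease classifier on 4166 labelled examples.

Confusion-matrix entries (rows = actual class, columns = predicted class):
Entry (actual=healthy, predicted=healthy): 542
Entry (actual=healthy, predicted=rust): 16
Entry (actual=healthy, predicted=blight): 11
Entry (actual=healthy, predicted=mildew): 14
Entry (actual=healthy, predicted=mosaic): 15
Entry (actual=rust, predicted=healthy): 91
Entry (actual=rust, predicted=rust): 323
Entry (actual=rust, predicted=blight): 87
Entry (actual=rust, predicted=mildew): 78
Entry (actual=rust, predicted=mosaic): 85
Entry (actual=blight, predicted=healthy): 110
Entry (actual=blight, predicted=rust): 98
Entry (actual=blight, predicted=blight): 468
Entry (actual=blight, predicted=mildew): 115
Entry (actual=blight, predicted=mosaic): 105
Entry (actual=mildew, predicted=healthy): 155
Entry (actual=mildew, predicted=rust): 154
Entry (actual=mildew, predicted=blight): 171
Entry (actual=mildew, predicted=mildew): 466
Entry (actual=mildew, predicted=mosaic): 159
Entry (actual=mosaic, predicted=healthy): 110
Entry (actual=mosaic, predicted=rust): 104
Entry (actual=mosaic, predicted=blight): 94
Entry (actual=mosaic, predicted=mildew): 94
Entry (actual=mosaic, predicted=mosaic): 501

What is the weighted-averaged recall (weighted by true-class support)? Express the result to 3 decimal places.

Per-class recall (TP/(TP+FN)):
  healthy: TP=542, FN=16+11+14+15=56 → 542/598 = 0.9064
  rust: TP=323, FN=91+87+78+85=341 → 323/664 = 0.4864
  blight: TP=468, FN=110+98+115+105=428 → 468/896 = 0.5223
  mildew: TP=466, FN=155+154+171+159=639 → 466/1105 = 0.4217
  mosaic: TP=501, FN=110+104+94+94=402 → 501/903 = 0.5548
Weighted-recall = Σ (supportᵢ/N)·recallᵢ with N=4166: (598/4166)·0.9064 + (664/4166)·0.4864 + (896/4166)·0.5223 + (1105/4166)·0.4217 + (903/4166)·0.5548 = 0.552

0.552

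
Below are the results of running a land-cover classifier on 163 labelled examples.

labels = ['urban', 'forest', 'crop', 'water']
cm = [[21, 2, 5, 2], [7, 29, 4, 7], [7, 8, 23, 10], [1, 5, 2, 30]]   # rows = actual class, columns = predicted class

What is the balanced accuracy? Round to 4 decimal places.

0.6464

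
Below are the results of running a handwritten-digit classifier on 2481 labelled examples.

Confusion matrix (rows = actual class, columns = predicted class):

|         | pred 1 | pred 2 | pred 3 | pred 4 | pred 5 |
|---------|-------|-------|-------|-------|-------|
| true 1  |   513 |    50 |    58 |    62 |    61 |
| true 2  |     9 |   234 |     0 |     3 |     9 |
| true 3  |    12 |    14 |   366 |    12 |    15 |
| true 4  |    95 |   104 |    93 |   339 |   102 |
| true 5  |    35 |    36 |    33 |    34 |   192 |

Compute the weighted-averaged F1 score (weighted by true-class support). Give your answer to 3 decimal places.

Per-class F1 score (2·TP/(2·TP+FP+FN)):
  1: TP=513, FP=9+12+95+35=151, FN=50+58+62+61=231 → 1026/1408 = 0.7287
  2: TP=234, FP=50+14+104+36=204, FN=9+0+3+9=21 → 468/693 = 0.6753
  3: TP=366, FP=58+0+93+33=184, FN=12+14+12+15=53 → 732/969 = 0.7554
  4: TP=339, FP=62+3+12+34=111, FN=95+104+93+102=394 → 678/1183 = 0.5731
  5: TP=192, FP=61+9+15+102=187, FN=35+36+33+34=138 → 384/709 = 0.5416
Weighted-F1 score = Σ (supportᵢ/N)·F1 scoreᵢ with N=2481: (744/2481)·0.7287 + (255/2481)·0.6753 + (419/2481)·0.7554 + (733/2481)·0.5731 + (330/2481)·0.5416 = 0.657

0.657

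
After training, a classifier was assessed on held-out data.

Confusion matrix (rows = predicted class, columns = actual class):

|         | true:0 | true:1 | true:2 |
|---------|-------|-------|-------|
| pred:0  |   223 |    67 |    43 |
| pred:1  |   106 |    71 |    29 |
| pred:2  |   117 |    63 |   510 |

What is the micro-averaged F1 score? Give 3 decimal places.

Micro-averaging pools counts across classes: ΣTP=804, ΣFP=425, ΣFN=425.
Micro-F1 score = 2·TP/(2·TP+FP+FN) on pooled counts = 0.654 (equals overall accuracy in single-label multiclass).

0.654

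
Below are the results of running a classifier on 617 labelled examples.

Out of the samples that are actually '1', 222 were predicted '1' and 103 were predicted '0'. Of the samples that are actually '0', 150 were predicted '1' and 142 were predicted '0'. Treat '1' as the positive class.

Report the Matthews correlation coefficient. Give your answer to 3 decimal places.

0.173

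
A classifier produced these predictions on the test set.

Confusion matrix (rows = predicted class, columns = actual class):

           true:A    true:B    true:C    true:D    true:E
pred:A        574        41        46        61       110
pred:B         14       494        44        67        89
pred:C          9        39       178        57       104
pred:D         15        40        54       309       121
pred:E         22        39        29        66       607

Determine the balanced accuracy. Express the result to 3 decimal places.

0.662

Balanced accuracy = mean of per-class recall.
  A: recall = 574/634 = 0.9054
  B: recall = 494/653 = 0.7565
  C: recall = 178/351 = 0.5071
  D: recall = 309/560 = 0.5518
  E: recall = 607/1031 = 0.5887
Mean = (0.9054 + 0.7565 + 0.5071 + 0.5518 + 0.5887) / 5 = 0.662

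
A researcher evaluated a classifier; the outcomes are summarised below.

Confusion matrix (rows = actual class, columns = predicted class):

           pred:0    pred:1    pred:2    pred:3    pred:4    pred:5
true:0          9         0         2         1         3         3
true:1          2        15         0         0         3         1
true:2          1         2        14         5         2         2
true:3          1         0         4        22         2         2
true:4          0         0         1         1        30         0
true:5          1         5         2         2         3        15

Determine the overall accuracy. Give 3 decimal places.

Accuracy = trace / total = (9+15+14+22+30+15=105) / 156 = 105/156 = 0.673

0.673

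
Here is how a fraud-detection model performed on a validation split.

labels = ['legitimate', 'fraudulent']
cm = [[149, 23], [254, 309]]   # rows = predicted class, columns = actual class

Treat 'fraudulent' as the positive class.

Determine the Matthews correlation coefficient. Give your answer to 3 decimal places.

0.353

MCC = (TP·TN − FP·FN) / √((TP+FP)(TP+FN)(TN+FP)(TN+FN))
Numerator = 309·149 − 254·23 = 40199
Denominator = √(563·332·403·172) = √12956269456 = 113825.6098
MCC = 40199 / 113825.6098 = 0.353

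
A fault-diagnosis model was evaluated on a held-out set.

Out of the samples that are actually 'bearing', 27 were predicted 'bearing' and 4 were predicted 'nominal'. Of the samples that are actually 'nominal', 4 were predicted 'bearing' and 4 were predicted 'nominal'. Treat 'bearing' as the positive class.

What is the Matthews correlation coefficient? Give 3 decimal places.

MCC = (TP·TN − FP·FN) / √((TP+FP)(TP+FN)(TN+FP)(TN+FN))
Numerator = 27·4 − 4·4 = 92
Denominator = √(31·31·8·8) = √61504 = 248.0000
MCC = 92 / 248.0000 = 0.371

0.371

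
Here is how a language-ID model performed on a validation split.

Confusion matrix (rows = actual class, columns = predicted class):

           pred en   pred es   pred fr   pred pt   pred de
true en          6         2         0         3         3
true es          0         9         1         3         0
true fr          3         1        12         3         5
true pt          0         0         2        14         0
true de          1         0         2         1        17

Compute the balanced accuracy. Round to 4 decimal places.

0.6611

Balanced accuracy = mean of per-class recall.
  en: recall = 6/14 = 0.42857
  es: recall = 9/13 = 0.69231
  fr: recall = 12/24 = 0.50000
  pt: recall = 14/16 = 0.87500
  de: recall = 17/21 = 0.80952
Mean = (0.42857 + 0.69231 + 0.50000 + 0.87500 + 0.80952) / 5 = 0.6611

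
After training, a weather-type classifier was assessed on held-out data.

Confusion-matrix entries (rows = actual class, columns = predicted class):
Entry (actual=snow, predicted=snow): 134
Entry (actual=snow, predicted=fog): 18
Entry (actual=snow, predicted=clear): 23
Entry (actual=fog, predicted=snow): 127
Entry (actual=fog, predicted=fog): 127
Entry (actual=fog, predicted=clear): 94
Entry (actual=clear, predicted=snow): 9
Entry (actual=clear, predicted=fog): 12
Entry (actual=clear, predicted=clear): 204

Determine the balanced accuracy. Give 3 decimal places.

0.679

Balanced accuracy = mean of per-class recall.
  snow: recall = 134/175 = 0.7657
  fog: recall = 127/348 = 0.3649
  clear: recall = 204/225 = 0.9067
Mean = (0.7657 + 0.3649 + 0.9067) / 3 = 0.679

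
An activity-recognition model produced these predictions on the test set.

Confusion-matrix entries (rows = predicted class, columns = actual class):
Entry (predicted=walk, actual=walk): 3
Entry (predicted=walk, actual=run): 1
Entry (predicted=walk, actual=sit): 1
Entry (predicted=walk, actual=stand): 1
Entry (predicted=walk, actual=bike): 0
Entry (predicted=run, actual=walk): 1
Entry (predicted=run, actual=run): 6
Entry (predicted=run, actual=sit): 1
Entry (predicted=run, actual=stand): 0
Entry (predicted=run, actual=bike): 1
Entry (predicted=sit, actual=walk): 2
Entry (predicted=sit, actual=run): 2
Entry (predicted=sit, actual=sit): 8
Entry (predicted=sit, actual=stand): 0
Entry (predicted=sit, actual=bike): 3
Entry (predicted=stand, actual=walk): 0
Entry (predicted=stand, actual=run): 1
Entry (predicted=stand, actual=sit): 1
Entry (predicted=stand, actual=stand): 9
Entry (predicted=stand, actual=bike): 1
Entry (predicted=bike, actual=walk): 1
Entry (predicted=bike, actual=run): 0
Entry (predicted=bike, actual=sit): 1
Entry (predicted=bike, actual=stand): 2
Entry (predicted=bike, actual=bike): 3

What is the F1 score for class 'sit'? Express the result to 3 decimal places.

Treat 'sit' as positive and all other classes as negative.
F1 score = 2·TP/(2·TP+FP+FN).
sit: TP=8, FP=2+2+0+3=7, FN=1+1+1+1=4 → 16/27 = 0.5926

0.593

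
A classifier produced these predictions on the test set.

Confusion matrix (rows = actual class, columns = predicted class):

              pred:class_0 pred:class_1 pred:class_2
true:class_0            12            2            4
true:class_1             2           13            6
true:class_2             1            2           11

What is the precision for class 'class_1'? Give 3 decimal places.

0.765

Take TP from the diagonal, FP from the rest of the 'class_1' prediction marginal, FN from the rest of the 'class_1' actual marginal.
precision = TP/(TP+FP).
class_1: TP=13, FP=2+2=4 → 13/17 = 0.7647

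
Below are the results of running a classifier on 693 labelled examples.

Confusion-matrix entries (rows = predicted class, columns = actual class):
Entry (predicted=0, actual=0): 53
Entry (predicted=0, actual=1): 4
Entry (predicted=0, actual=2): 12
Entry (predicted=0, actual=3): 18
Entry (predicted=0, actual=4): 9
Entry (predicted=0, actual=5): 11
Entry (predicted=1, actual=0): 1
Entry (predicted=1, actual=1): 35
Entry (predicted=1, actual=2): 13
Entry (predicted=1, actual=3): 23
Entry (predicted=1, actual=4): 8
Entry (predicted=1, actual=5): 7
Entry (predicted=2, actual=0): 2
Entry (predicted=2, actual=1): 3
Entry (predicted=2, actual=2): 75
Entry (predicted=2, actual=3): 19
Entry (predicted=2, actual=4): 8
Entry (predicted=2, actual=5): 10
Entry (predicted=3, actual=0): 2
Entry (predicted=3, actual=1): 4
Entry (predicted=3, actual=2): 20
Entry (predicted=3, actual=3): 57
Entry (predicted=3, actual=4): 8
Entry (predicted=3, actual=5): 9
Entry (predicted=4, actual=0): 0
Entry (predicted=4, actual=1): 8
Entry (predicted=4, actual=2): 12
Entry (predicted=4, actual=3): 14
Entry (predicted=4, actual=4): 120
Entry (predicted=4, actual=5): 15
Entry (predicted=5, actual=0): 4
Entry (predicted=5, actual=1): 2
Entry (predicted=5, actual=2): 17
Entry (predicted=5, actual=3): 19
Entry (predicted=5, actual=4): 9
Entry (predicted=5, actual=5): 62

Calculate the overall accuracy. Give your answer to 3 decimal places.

Accuracy = trace / total = (53+35+75+57+120+62=402) / 693 = 402/693 = 0.580

0.580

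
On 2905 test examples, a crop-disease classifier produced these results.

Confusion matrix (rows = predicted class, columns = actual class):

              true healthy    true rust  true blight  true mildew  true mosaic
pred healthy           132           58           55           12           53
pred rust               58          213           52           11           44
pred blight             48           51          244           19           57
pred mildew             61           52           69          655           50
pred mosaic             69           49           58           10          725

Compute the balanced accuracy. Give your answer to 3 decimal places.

0.616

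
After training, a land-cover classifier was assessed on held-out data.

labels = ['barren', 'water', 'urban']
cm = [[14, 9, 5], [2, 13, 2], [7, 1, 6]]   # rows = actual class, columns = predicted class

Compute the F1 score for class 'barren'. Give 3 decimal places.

0.549

One-vs-rest for 'barren': TP = diagonal; FP = other classes predicted 'barren'; FN = 'barren' predicted as other.
F1 score = 2·TP/(2·TP+FP+FN).
barren: TP=14, FP=2+7=9, FN=9+5=14 → 28/51 = 0.5490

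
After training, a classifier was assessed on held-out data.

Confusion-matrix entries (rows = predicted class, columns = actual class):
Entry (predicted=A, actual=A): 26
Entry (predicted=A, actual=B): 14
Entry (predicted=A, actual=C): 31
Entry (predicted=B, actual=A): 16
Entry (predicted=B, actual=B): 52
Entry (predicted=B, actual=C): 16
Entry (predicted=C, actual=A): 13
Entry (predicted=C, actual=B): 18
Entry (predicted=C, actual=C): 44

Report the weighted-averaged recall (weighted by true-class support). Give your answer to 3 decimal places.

0.530

Per-class recall (TP/(TP+FN)):
  A: TP=26, FN=16+13=29 → 26/55 = 0.4727
  B: TP=52, FN=14+18=32 → 52/84 = 0.6190
  C: TP=44, FN=31+16=47 → 44/91 = 0.4835
Weighted-recall = Σ (supportᵢ/N)·recallᵢ with N=230: (55/230)·0.4727 + (84/230)·0.6190 + (91/230)·0.4835 = 0.530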